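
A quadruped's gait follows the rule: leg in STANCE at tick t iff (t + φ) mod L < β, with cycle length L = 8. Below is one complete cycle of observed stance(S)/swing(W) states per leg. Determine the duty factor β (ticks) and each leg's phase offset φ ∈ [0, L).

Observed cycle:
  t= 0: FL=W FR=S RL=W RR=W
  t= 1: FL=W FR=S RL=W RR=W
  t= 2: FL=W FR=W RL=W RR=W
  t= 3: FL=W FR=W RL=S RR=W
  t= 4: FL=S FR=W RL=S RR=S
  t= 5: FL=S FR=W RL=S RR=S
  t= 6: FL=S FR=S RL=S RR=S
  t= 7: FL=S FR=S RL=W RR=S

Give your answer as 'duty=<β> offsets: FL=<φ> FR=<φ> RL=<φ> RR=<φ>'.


duty=4 offsets: FL=4 FR=2 RL=5 RR=4

duty β = stance ticks per leg = 4
FL: stance ticks = 4; W→S at t=4 → φ=4
FR: stance ticks = 4; W→S at t=6 → φ=2
RL: stance ticks = 4; W→S at t=3 → φ=5
RR: stance ticks = 4; W→S at t=4 → φ=4


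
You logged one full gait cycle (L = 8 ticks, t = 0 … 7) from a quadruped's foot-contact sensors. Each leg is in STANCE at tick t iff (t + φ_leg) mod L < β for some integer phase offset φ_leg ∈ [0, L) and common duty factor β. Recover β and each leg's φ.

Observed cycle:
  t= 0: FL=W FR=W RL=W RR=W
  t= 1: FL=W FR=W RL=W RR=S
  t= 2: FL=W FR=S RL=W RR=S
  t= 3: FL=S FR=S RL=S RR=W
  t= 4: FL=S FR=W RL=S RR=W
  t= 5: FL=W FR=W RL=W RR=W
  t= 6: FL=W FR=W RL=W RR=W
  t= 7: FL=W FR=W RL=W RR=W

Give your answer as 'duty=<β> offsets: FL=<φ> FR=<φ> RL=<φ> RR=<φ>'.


duty β = stance ticks per leg = 2
FL: stance ticks = 2; W→S at t=3 → φ=5
FR: stance ticks = 2; W→S at t=2 → φ=6
RL: stance ticks = 2; W→S at t=3 → φ=5
RR: stance ticks = 2; W→S at t=1 → φ=7

duty=2 offsets: FL=5 FR=6 RL=5 RR=7


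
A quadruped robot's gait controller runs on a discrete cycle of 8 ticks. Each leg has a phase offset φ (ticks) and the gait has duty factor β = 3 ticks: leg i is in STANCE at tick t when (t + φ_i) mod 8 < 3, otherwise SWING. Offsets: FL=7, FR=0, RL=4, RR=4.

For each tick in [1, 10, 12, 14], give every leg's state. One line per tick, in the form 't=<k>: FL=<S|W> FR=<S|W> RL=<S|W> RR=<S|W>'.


t=1: phase=(0,1,5,5) vs β=3 → FL=S FR=S RL=W RR=W
t=10: phase=(1,2,6,6) vs β=3 → FL=S FR=S RL=W RR=W
t=12: phase=(3,4,0,0) vs β=3 → FL=W FR=W RL=S RR=S
t=14: phase=(5,6,2,2) vs β=3 → FL=W FR=W RL=S RR=S

t=1: FL=S FR=S RL=W RR=W
t=10: FL=S FR=S RL=W RR=W
t=12: FL=W FR=W RL=S RR=S
t=14: FL=W FR=W RL=S RR=S


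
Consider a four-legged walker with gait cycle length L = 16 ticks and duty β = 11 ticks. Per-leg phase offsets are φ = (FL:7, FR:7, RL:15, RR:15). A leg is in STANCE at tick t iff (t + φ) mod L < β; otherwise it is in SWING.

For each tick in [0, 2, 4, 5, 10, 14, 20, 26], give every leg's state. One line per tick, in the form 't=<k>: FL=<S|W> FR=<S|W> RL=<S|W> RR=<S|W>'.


t=0: FL=S FR=S RL=W RR=W
t=2: FL=S FR=S RL=S RR=S
t=4: FL=W FR=W RL=S RR=S
t=5: FL=W FR=W RL=S RR=S
t=10: FL=S FR=S RL=S RR=S
t=14: FL=S FR=S RL=W RR=W
t=20: FL=W FR=W RL=S RR=S
t=26: FL=S FR=S RL=S RR=S

t=0: phase=(7,7,15,15) vs β=11 → FL=S FR=S RL=W RR=W
t=2: phase=(9,9,1,1) vs β=11 → FL=S FR=S RL=S RR=S
t=4: phase=(11,11,3,3) vs β=11 → FL=W FR=W RL=S RR=S
t=5: phase=(12,12,4,4) vs β=11 → FL=W FR=W RL=S RR=S
t=10: phase=(1,1,9,9) vs β=11 → FL=S FR=S RL=S RR=S
t=14: phase=(5,5,13,13) vs β=11 → FL=S FR=S RL=W RR=W
t=20: phase=(11,11,3,3) vs β=11 → FL=W FR=W RL=S RR=S
t=26: phase=(1,1,9,9) vs β=11 → FL=S FR=S RL=S RR=S


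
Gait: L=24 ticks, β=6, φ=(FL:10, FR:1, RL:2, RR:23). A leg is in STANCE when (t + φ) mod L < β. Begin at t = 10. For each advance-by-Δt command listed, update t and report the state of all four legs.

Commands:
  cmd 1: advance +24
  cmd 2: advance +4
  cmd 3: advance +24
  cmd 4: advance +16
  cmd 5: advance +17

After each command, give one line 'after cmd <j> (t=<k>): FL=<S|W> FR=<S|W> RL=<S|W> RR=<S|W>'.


after cmd 1 (t=34): FL=W FR=W RL=W RR=W
after cmd 2 (t=38): FL=S FR=W RL=W RR=W
after cmd 3 (t=62): FL=S FR=W RL=W RR=W
after cmd 4 (t=78): FL=W FR=W RL=W RR=S
after cmd 5 (t=95): FL=W FR=S RL=S RR=W

start t=10: FL=W FR=W RL=W RR=W
cmd 1: advance +24 → t=34, phase=(20,11,12,9) → FL=W FR=W RL=W RR=W
cmd 2: advance +4 → t=38, phase=(0,15,16,13) → FL=S FR=W RL=W RR=W
cmd 3: advance +24 → t=62, phase=(0,15,16,13) → FL=S FR=W RL=W RR=W
cmd 4: advance +16 → t=78, phase=(16,7,8,5) → FL=W FR=W RL=W RR=S
cmd 5: advance +17 → t=95, phase=(9,0,1,22) → FL=W FR=S RL=S RR=W


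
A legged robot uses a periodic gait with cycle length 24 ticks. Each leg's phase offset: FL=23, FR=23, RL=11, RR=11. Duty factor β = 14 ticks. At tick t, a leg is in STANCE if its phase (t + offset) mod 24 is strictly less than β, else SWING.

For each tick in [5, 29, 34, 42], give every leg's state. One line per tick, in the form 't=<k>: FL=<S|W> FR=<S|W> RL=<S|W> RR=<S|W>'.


t=5: FL=S FR=S RL=W RR=W
t=29: FL=S FR=S RL=W RR=W
t=34: FL=S FR=S RL=W RR=W
t=42: FL=W FR=W RL=S RR=S

t=5: phase=(4,4,16,16) vs β=14 → FL=S FR=S RL=W RR=W
t=29: phase=(4,4,16,16) vs β=14 → FL=S FR=S RL=W RR=W
t=34: phase=(9,9,21,21) vs β=14 → FL=S FR=S RL=W RR=W
t=42: phase=(17,17,5,5) vs β=14 → FL=W FR=W RL=S RR=S


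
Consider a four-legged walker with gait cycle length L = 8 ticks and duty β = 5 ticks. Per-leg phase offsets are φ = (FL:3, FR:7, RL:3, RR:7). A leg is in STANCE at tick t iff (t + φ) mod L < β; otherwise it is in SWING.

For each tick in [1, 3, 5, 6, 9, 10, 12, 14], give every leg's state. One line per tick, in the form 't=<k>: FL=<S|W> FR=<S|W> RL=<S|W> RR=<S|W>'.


t=1: FL=S FR=S RL=S RR=S
t=3: FL=W FR=S RL=W RR=S
t=5: FL=S FR=S RL=S RR=S
t=6: FL=S FR=W RL=S RR=W
t=9: FL=S FR=S RL=S RR=S
t=10: FL=W FR=S RL=W RR=S
t=12: FL=W FR=S RL=W RR=S
t=14: FL=S FR=W RL=S RR=W

t=1: phase=(4,0,4,0) vs β=5 → FL=S FR=S RL=S RR=S
t=3: phase=(6,2,6,2) vs β=5 → FL=W FR=S RL=W RR=S
t=5: phase=(0,4,0,4) vs β=5 → FL=S FR=S RL=S RR=S
t=6: phase=(1,5,1,5) vs β=5 → FL=S FR=W RL=S RR=W
t=9: phase=(4,0,4,0) vs β=5 → FL=S FR=S RL=S RR=S
t=10: phase=(5,1,5,1) vs β=5 → FL=W FR=S RL=W RR=S
t=12: phase=(7,3,7,3) vs β=5 → FL=W FR=S RL=W RR=S
t=14: phase=(1,5,1,5) vs β=5 → FL=S FR=W RL=S RR=W


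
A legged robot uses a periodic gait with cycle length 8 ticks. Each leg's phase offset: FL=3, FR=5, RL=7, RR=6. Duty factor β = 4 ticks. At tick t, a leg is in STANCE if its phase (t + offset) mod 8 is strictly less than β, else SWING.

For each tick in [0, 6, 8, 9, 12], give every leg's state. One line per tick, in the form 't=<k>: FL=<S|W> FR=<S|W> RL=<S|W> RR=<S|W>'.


t=0: FL=S FR=W RL=W RR=W
t=6: FL=S FR=S RL=W RR=W
t=8: FL=S FR=W RL=W RR=W
t=9: FL=W FR=W RL=S RR=W
t=12: FL=W FR=S RL=S RR=S

t=0: phase=(3,5,7,6) vs β=4 → FL=S FR=W RL=W RR=W
t=6: phase=(1,3,5,4) vs β=4 → FL=S FR=S RL=W RR=W
t=8: phase=(3,5,7,6) vs β=4 → FL=S FR=W RL=W RR=W
t=9: phase=(4,6,0,7) vs β=4 → FL=W FR=W RL=S RR=W
t=12: phase=(7,1,3,2) vs β=4 → FL=W FR=S RL=S RR=S


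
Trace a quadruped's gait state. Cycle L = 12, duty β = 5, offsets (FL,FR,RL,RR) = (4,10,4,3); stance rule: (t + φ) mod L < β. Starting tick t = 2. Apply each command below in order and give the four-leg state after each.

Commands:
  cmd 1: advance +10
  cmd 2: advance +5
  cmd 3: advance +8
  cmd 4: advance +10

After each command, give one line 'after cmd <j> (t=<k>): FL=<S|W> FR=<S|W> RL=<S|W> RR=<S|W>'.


after cmd 1 (t=12): FL=S FR=W RL=S RR=S
after cmd 2 (t=17): FL=W FR=S RL=W RR=W
after cmd 3 (t=25): FL=W FR=W RL=W RR=S
after cmd 4 (t=35): FL=S FR=W RL=S RR=S

start t=2: FL=W FR=S RL=W RR=W
cmd 1: advance +10 → t=12, phase=(4,10,4,3) → FL=S FR=W RL=S RR=S
cmd 2: advance +5 → t=17, phase=(9,3,9,8) → FL=W FR=S RL=W RR=W
cmd 3: advance +8 → t=25, phase=(5,11,5,4) → FL=W FR=W RL=W RR=S
cmd 4: advance +10 → t=35, phase=(3,9,3,2) → FL=S FR=W RL=S RR=S


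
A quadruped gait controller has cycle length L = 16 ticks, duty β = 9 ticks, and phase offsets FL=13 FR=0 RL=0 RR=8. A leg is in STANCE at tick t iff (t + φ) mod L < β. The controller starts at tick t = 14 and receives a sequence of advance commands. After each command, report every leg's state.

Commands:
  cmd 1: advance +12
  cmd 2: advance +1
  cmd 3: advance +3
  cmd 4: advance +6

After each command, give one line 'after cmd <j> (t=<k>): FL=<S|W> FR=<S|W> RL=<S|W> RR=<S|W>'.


after cmd 1 (t=26): FL=S FR=W RL=W RR=S
after cmd 2 (t=27): FL=S FR=W RL=W RR=S
after cmd 3 (t=30): FL=W FR=W RL=W RR=S
after cmd 4 (t=36): FL=S FR=S RL=S RR=W

start t=14: FL=W FR=W RL=W RR=S
cmd 1: advance +12 → t=26, phase=(7,10,10,2) → FL=S FR=W RL=W RR=S
cmd 2: advance +1 → t=27, phase=(8,11,11,3) → FL=S FR=W RL=W RR=S
cmd 3: advance +3 → t=30, phase=(11,14,14,6) → FL=W FR=W RL=W RR=S
cmd 4: advance +6 → t=36, phase=(1,4,4,12) → FL=S FR=S RL=S RR=W


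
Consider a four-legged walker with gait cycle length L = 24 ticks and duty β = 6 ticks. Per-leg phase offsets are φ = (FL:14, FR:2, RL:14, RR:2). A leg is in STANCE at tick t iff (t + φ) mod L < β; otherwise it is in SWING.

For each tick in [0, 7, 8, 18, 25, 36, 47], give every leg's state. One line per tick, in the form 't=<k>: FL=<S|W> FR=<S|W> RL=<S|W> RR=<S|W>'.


t=0: FL=W FR=S RL=W RR=S
t=7: FL=W FR=W RL=W RR=W
t=8: FL=W FR=W RL=W RR=W
t=18: FL=W FR=W RL=W RR=W
t=25: FL=W FR=S RL=W RR=S
t=36: FL=S FR=W RL=S RR=W
t=47: FL=W FR=S RL=W RR=S

t=0: phase=(14,2,14,2) vs β=6 → FL=W FR=S RL=W RR=S
t=7: phase=(21,9,21,9) vs β=6 → FL=W FR=W RL=W RR=W
t=8: phase=(22,10,22,10) vs β=6 → FL=W FR=W RL=W RR=W
t=18: phase=(8,20,8,20) vs β=6 → FL=W FR=W RL=W RR=W
t=25: phase=(15,3,15,3) vs β=6 → FL=W FR=S RL=W RR=S
t=36: phase=(2,14,2,14) vs β=6 → FL=S FR=W RL=S RR=W
t=47: phase=(13,1,13,1) vs β=6 → FL=W FR=S RL=W RR=S


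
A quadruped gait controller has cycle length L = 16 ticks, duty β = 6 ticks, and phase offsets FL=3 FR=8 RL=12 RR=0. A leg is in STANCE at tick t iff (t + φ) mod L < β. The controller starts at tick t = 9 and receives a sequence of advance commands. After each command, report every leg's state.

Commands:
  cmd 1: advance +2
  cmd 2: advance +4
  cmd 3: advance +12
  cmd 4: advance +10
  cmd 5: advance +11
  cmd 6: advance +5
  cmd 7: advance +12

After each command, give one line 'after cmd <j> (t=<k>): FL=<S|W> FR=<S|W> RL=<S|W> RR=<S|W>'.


after cmd 1 (t=11): FL=W FR=S RL=W RR=W
after cmd 2 (t=15): FL=S FR=W RL=W RR=W
after cmd 3 (t=27): FL=W FR=S RL=W RR=W
after cmd 4 (t=37): FL=W FR=W RL=S RR=S
after cmd 5 (t=48): FL=S FR=W RL=W RR=S
after cmd 6 (t=53): FL=W FR=W RL=S RR=S
after cmd 7 (t=65): FL=S FR=W RL=W RR=S

start t=9: FL=W FR=S RL=S RR=W
cmd 1: advance +2 → t=11, phase=(14,3,7,11) → FL=W FR=S RL=W RR=W
cmd 2: advance +4 → t=15, phase=(2,7,11,15) → FL=S FR=W RL=W RR=W
cmd 3: advance +12 → t=27, phase=(14,3,7,11) → FL=W FR=S RL=W RR=W
cmd 4: advance +10 → t=37, phase=(8,13,1,5) → FL=W FR=W RL=S RR=S
cmd 5: advance +11 → t=48, phase=(3,8,12,0) → FL=S FR=W RL=W RR=S
cmd 6: advance +5 → t=53, phase=(8,13,1,5) → FL=W FR=W RL=S RR=S
cmd 7: advance +12 → t=65, phase=(4,9,13,1) → FL=S FR=W RL=W RR=S


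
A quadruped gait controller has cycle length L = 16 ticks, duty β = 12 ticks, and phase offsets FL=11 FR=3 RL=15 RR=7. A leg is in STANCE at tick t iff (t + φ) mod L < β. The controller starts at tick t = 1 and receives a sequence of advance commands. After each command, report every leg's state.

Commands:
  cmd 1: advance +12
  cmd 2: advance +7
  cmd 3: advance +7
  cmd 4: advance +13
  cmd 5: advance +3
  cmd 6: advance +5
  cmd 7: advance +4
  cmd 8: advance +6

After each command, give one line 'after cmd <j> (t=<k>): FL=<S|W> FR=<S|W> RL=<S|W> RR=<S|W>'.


after cmd 1 (t=13): FL=S FR=S RL=W RR=S
after cmd 2 (t=20): FL=W FR=S RL=S RR=S
after cmd 3 (t=27): FL=S FR=W RL=S RR=S
after cmd 4 (t=40): FL=S FR=S RL=S RR=W
after cmd 5 (t=43): FL=S FR=W RL=S RR=S
after cmd 6 (t=48): FL=S FR=S RL=W RR=S
after cmd 7 (t=52): FL=W FR=S RL=S RR=S
after cmd 8 (t=58): FL=S FR=W RL=S RR=S

start t=1: FL=W FR=S RL=S RR=S
cmd 1: advance +12 → t=13, phase=(8,0,12,4) → FL=S FR=S RL=W RR=S
cmd 2: advance +7 → t=20, phase=(15,7,3,11) → FL=W FR=S RL=S RR=S
cmd 3: advance +7 → t=27, phase=(6,14,10,2) → FL=S FR=W RL=S RR=S
cmd 4: advance +13 → t=40, phase=(3,11,7,15) → FL=S FR=S RL=S RR=W
cmd 5: advance +3 → t=43, phase=(6,14,10,2) → FL=S FR=W RL=S RR=S
cmd 6: advance +5 → t=48, phase=(11,3,15,7) → FL=S FR=S RL=W RR=S
cmd 7: advance +4 → t=52, phase=(15,7,3,11) → FL=W FR=S RL=S RR=S
cmd 8: advance +6 → t=58, phase=(5,13,9,1) → FL=S FR=W RL=S RR=S


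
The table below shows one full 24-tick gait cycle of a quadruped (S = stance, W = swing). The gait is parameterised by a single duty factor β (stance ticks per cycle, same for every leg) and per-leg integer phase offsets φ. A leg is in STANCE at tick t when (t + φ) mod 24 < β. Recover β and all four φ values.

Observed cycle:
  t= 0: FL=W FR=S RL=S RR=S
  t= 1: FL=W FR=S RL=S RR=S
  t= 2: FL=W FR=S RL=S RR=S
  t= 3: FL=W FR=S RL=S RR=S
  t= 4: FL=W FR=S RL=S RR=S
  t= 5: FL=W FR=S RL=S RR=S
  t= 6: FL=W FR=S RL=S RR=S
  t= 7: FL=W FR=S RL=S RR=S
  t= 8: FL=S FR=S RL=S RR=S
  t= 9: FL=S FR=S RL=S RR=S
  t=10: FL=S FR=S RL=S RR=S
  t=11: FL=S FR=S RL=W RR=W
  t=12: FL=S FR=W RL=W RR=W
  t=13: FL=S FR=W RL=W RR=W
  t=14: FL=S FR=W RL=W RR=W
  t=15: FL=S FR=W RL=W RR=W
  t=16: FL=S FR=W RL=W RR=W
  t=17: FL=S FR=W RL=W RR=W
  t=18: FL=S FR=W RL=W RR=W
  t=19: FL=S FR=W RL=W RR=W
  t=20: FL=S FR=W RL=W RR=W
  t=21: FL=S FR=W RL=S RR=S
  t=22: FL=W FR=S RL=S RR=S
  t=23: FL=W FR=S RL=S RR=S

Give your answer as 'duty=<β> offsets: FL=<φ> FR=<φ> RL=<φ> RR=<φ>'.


duty β = stance ticks per leg = 14
FL: stance ticks = 14; W→S at t=8 → φ=16
FR: stance ticks = 14; W→S at t=22 → φ=2
RL: stance ticks = 14; W→S at t=21 → φ=3
RR: stance ticks = 14; W→S at t=21 → φ=3

duty=14 offsets: FL=16 FR=2 RL=3 RR=3


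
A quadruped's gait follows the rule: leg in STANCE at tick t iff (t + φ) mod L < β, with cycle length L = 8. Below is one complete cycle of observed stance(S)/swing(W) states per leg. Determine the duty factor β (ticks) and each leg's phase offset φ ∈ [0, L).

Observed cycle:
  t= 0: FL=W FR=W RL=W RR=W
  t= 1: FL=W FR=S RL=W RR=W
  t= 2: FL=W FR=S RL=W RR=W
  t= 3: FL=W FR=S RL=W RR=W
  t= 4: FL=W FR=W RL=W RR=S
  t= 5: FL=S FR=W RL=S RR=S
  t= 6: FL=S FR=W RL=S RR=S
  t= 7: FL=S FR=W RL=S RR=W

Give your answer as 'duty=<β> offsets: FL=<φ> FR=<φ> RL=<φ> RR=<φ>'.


duty β = stance ticks per leg = 3
FL: stance ticks = 3; W→S at t=5 → φ=3
FR: stance ticks = 3; W→S at t=1 → φ=7
RL: stance ticks = 3; W→S at t=5 → φ=3
RR: stance ticks = 3; W→S at t=4 → φ=4

duty=3 offsets: FL=3 FR=7 RL=3 RR=4


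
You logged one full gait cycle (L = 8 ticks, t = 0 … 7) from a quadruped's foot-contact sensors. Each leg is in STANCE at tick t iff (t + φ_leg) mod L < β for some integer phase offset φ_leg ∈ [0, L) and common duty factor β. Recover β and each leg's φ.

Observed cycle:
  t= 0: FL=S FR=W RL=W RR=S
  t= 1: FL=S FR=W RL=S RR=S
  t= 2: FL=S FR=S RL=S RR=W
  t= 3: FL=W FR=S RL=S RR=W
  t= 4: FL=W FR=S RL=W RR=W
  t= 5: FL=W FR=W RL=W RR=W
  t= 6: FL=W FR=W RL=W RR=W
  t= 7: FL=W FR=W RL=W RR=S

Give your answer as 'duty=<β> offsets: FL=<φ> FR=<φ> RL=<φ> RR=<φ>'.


duty β = stance ticks per leg = 3
FL: stance ticks = 3; W→S at t=0 → φ=0
FR: stance ticks = 3; W→S at t=2 → φ=6
RL: stance ticks = 3; W→S at t=1 → φ=7
RR: stance ticks = 3; W→S at t=7 → φ=1

duty=3 offsets: FL=0 FR=6 RL=7 RR=1


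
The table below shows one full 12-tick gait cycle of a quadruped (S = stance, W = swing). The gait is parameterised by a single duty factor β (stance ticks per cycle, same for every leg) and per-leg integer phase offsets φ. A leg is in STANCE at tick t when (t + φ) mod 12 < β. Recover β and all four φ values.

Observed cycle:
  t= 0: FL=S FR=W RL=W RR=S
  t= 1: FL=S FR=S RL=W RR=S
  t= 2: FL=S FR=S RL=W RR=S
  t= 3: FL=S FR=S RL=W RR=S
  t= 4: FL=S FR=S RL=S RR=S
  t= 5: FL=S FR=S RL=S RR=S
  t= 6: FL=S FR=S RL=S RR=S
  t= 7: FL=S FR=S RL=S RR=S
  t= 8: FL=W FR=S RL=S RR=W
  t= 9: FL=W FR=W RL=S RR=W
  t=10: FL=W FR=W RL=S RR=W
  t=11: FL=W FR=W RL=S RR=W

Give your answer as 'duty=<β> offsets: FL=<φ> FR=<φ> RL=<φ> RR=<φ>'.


duty=8 offsets: FL=0 FR=11 RL=8 RR=0

duty β = stance ticks per leg = 8
FL: stance ticks = 8; W→S at t=0 → φ=0
FR: stance ticks = 8; W→S at t=1 → φ=11
RL: stance ticks = 8; W→S at t=4 → φ=8
RR: stance ticks = 8; W→S at t=0 → φ=0


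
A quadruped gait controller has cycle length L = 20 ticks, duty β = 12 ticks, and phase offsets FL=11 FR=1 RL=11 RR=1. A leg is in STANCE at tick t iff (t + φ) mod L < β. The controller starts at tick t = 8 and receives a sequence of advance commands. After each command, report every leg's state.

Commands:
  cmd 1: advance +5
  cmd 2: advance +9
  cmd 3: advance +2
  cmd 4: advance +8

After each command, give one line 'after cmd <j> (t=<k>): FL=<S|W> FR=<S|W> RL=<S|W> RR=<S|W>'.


start t=8: FL=W FR=S RL=W RR=S
cmd 1: advance +5 → t=13, phase=(4,14,4,14) → FL=S FR=W RL=S RR=W
cmd 2: advance +9 → t=22, phase=(13,3,13,3) → FL=W FR=S RL=W RR=S
cmd 3: advance +2 → t=24, phase=(15,5,15,5) → FL=W FR=S RL=W RR=S
cmd 4: advance +8 → t=32, phase=(3,13,3,13) → FL=S FR=W RL=S RR=W

after cmd 1 (t=13): FL=S FR=W RL=S RR=W
after cmd 2 (t=22): FL=W FR=S RL=W RR=S
after cmd 3 (t=24): FL=W FR=S RL=W RR=S
after cmd 4 (t=32): FL=S FR=W RL=S RR=W


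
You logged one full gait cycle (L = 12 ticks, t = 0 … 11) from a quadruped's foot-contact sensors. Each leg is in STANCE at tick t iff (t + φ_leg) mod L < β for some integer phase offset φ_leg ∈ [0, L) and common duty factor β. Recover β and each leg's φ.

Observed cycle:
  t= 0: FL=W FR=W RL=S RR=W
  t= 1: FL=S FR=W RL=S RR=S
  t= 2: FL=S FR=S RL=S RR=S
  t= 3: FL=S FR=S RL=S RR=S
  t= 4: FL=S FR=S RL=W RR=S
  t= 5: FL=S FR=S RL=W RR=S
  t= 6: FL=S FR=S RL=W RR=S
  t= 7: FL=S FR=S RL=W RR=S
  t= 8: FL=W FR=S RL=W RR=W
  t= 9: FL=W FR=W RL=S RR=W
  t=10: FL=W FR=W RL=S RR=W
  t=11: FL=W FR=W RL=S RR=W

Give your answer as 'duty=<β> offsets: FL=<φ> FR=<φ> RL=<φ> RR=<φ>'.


duty β = stance ticks per leg = 7
FL: stance ticks = 7; W→S at t=1 → φ=11
FR: stance ticks = 7; W→S at t=2 → φ=10
RL: stance ticks = 7; W→S at t=9 → φ=3
RR: stance ticks = 7; W→S at t=1 → φ=11

duty=7 offsets: FL=11 FR=10 RL=3 RR=11


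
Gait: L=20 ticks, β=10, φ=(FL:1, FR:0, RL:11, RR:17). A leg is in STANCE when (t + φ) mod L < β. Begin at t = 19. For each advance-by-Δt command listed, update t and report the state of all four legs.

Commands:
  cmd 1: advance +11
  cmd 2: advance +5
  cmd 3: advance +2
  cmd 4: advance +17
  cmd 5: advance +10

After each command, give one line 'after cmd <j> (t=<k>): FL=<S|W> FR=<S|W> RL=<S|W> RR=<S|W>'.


after cmd 1 (t=30): FL=W FR=W RL=S RR=S
after cmd 2 (t=35): FL=W FR=W RL=S RR=W
after cmd 3 (t=37): FL=W FR=W RL=S RR=W
after cmd 4 (t=54): FL=W FR=W RL=S RR=W
after cmd 5 (t=64): FL=S FR=S RL=W RR=S

start t=19: FL=S FR=W RL=W RR=W
cmd 1: advance +11 → t=30, phase=(11,10,1,7) → FL=W FR=W RL=S RR=S
cmd 2: advance +5 → t=35, phase=(16,15,6,12) → FL=W FR=W RL=S RR=W
cmd 3: advance +2 → t=37, phase=(18,17,8,14) → FL=W FR=W RL=S RR=W
cmd 4: advance +17 → t=54, phase=(15,14,5,11) → FL=W FR=W RL=S RR=W
cmd 5: advance +10 → t=64, phase=(5,4,15,1) → FL=S FR=S RL=W RR=S


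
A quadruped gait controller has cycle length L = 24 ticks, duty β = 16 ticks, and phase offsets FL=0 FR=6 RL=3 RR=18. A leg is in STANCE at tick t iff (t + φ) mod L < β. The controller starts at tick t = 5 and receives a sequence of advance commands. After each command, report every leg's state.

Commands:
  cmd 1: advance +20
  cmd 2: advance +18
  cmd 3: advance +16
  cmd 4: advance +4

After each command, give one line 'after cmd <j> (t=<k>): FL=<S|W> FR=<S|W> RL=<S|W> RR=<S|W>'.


after cmd 1 (t=25): FL=S FR=S RL=S RR=W
after cmd 2 (t=43): FL=W FR=S RL=W RR=S
after cmd 3 (t=59): FL=S FR=W RL=S RR=S
after cmd 4 (t=63): FL=S FR=W RL=W RR=S

start t=5: FL=S FR=S RL=S RR=W
cmd 1: advance +20 → t=25, phase=(1,7,4,19) → FL=S FR=S RL=S RR=W
cmd 2: advance +18 → t=43, phase=(19,1,22,13) → FL=W FR=S RL=W RR=S
cmd 3: advance +16 → t=59, phase=(11,17,14,5) → FL=S FR=W RL=S RR=S
cmd 4: advance +4 → t=63, phase=(15,21,18,9) → FL=S FR=W RL=W RR=S


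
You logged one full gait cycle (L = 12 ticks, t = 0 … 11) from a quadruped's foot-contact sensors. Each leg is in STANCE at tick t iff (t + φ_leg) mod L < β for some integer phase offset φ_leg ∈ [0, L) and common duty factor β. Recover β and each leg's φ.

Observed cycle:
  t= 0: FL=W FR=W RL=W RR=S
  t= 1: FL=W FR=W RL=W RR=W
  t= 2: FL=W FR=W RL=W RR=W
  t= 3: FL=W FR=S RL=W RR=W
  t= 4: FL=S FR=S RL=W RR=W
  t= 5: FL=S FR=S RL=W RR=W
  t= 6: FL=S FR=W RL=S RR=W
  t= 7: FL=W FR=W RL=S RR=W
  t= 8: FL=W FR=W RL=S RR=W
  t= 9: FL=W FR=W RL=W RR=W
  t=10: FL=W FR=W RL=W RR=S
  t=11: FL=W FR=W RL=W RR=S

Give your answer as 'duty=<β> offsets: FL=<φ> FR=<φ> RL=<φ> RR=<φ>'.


duty=3 offsets: FL=8 FR=9 RL=6 RR=2

duty β = stance ticks per leg = 3
FL: stance ticks = 3; W→S at t=4 → φ=8
FR: stance ticks = 3; W→S at t=3 → φ=9
RL: stance ticks = 3; W→S at t=6 → φ=6
RR: stance ticks = 3; W→S at t=10 → φ=2


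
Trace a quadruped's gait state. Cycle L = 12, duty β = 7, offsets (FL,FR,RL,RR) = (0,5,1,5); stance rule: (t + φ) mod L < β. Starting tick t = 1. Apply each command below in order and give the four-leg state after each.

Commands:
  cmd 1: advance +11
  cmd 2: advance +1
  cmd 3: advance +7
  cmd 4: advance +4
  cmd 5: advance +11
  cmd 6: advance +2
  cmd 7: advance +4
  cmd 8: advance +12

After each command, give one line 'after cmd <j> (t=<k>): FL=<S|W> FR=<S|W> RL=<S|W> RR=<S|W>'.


start t=1: FL=S FR=S RL=S RR=S
cmd 1: advance +11 → t=12, phase=(0,5,1,5) → FL=S FR=S RL=S RR=S
cmd 2: advance +1 → t=13, phase=(1,6,2,6) → FL=S FR=S RL=S RR=S
cmd 3: advance +7 → t=20, phase=(8,1,9,1) → FL=W FR=S RL=W RR=S
cmd 4: advance +4 → t=24, phase=(0,5,1,5) → FL=S FR=S RL=S RR=S
cmd 5: advance +11 → t=35, phase=(11,4,0,4) → FL=W FR=S RL=S RR=S
cmd 6: advance +2 → t=37, phase=(1,6,2,6) → FL=S FR=S RL=S RR=S
cmd 7: advance +4 → t=41, phase=(5,10,6,10) → FL=S FR=W RL=S RR=W
cmd 8: advance +12 → t=53, phase=(5,10,6,10) → FL=S FR=W RL=S RR=W

after cmd 1 (t=12): FL=S FR=S RL=S RR=S
after cmd 2 (t=13): FL=S FR=S RL=S RR=S
after cmd 3 (t=20): FL=W FR=S RL=W RR=S
after cmd 4 (t=24): FL=S FR=S RL=S RR=S
after cmd 5 (t=35): FL=W FR=S RL=S RR=S
after cmd 6 (t=37): FL=S FR=S RL=S RR=S
after cmd 7 (t=41): FL=S FR=W RL=S RR=W
after cmd 8 (t=53): FL=S FR=W RL=S RR=W


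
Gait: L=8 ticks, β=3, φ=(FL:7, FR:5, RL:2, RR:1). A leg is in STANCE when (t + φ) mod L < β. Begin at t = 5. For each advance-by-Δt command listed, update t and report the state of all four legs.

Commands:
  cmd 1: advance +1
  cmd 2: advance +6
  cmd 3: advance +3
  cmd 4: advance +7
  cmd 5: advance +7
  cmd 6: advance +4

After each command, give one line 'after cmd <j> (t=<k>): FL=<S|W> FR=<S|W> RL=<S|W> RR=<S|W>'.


start t=5: FL=W FR=S RL=W RR=W
cmd 1: advance +1 → t=6, phase=(5,3,0,7) → FL=W FR=W RL=S RR=W
cmd 2: advance +6 → t=12, phase=(3,1,6,5) → FL=W FR=S RL=W RR=W
cmd 3: advance +3 → t=15, phase=(6,4,1,0) → FL=W FR=W RL=S RR=S
cmd 4: advance +7 → t=22, phase=(5,3,0,7) → FL=W FR=W RL=S RR=W
cmd 5: advance +7 → t=29, phase=(4,2,7,6) → FL=W FR=S RL=W RR=W
cmd 6: advance +4 → t=33, phase=(0,6,3,2) → FL=S FR=W RL=W RR=S

after cmd 1 (t=6): FL=W FR=W RL=S RR=W
after cmd 2 (t=12): FL=W FR=S RL=W RR=W
after cmd 3 (t=15): FL=W FR=W RL=S RR=S
after cmd 4 (t=22): FL=W FR=W RL=S RR=W
after cmd 5 (t=29): FL=W FR=S RL=W RR=W
after cmd 6 (t=33): FL=S FR=W RL=W RR=S


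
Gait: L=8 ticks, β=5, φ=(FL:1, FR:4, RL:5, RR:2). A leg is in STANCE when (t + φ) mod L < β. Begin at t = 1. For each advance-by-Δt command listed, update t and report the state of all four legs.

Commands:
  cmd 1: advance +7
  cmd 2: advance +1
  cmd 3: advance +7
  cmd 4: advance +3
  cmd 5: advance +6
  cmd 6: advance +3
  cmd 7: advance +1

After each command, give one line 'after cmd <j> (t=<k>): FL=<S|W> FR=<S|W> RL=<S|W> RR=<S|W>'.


after cmd 1 (t=8): FL=S FR=S RL=W RR=S
after cmd 2 (t=9): FL=S FR=W RL=W RR=S
after cmd 3 (t=16): FL=S FR=S RL=W RR=S
after cmd 4 (t=19): FL=S FR=W RL=S RR=W
after cmd 5 (t=25): FL=S FR=W RL=W RR=S
after cmd 6 (t=28): FL=W FR=S RL=S RR=W
after cmd 7 (t=29): FL=W FR=S RL=S RR=W

start t=1: FL=S FR=W RL=W RR=S
cmd 1: advance +7 → t=8, phase=(1,4,5,2) → FL=S FR=S RL=W RR=S
cmd 2: advance +1 → t=9, phase=(2,5,6,3) → FL=S FR=W RL=W RR=S
cmd 3: advance +7 → t=16, phase=(1,4,5,2) → FL=S FR=S RL=W RR=S
cmd 4: advance +3 → t=19, phase=(4,7,0,5) → FL=S FR=W RL=S RR=W
cmd 5: advance +6 → t=25, phase=(2,5,6,3) → FL=S FR=W RL=W RR=S
cmd 6: advance +3 → t=28, phase=(5,0,1,6) → FL=W FR=S RL=S RR=W
cmd 7: advance +1 → t=29, phase=(6,1,2,7) → FL=W FR=S RL=S RR=W


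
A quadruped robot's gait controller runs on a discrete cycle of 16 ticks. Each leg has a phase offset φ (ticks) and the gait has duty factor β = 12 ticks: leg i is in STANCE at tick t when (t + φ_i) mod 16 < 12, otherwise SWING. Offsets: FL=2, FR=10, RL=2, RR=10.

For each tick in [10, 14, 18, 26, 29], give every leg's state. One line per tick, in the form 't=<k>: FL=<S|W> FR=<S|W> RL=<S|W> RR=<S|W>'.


t=10: FL=W FR=S RL=W RR=S
t=14: FL=S FR=S RL=S RR=S
t=18: FL=S FR=W RL=S RR=W
t=26: FL=W FR=S RL=W RR=S
t=29: FL=W FR=S RL=W RR=S

t=10: phase=(12,4,12,4) vs β=12 → FL=W FR=S RL=W RR=S
t=14: phase=(0,8,0,8) vs β=12 → FL=S FR=S RL=S RR=S
t=18: phase=(4,12,4,12) vs β=12 → FL=S FR=W RL=S RR=W
t=26: phase=(12,4,12,4) vs β=12 → FL=W FR=S RL=W RR=S
t=29: phase=(15,7,15,7) vs β=12 → FL=W FR=S RL=W RR=S


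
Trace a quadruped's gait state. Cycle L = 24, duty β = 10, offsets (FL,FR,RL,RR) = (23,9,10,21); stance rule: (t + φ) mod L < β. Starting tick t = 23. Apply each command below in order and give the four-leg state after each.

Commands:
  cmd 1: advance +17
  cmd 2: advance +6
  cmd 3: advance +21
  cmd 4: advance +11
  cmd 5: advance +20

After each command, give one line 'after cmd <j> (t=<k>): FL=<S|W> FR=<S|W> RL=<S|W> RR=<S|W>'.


start t=23: FL=W FR=S RL=S RR=W
cmd 1: advance +17 → t=40, phase=(15,1,2,13) → FL=W FR=S RL=S RR=W
cmd 2: advance +6 → t=46, phase=(21,7,8,19) → FL=W FR=S RL=S RR=W
cmd 3: advance +21 → t=67, phase=(18,4,5,16) → FL=W FR=S RL=S RR=W
cmd 4: advance +11 → t=78, phase=(5,15,16,3) → FL=S FR=W RL=W RR=S
cmd 5: advance +20 → t=98, phase=(1,11,12,23) → FL=S FR=W RL=W RR=W

after cmd 1 (t=40): FL=W FR=S RL=S RR=W
after cmd 2 (t=46): FL=W FR=S RL=S RR=W
after cmd 3 (t=67): FL=W FR=S RL=S RR=W
after cmd 4 (t=78): FL=S FR=W RL=W RR=S
after cmd 5 (t=98): FL=S FR=W RL=W RR=W


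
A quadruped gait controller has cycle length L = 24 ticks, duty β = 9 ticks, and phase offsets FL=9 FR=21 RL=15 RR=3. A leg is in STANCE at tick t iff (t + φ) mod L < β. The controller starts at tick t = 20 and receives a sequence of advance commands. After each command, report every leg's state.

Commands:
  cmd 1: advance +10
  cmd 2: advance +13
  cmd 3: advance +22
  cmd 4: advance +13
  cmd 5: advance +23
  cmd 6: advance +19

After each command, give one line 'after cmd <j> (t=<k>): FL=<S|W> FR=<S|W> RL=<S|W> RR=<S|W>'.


start t=20: FL=S FR=W RL=W RR=W
cmd 1: advance +10 → t=30, phase=(15,3,21,9) → FL=W FR=S RL=W RR=W
cmd 2: advance +13 → t=43, phase=(4,16,10,22) → FL=S FR=W RL=W RR=W
cmd 3: advance +22 → t=65, phase=(2,14,8,20) → FL=S FR=W RL=S RR=W
cmd 4: advance +13 → t=78, phase=(15,3,21,9) → FL=W FR=S RL=W RR=W
cmd 5: advance +23 → t=101, phase=(14,2,20,8) → FL=W FR=S RL=W RR=S
cmd 6: advance +19 → t=120, phase=(9,21,15,3) → FL=W FR=W RL=W RR=S

after cmd 1 (t=30): FL=W FR=S RL=W RR=W
after cmd 2 (t=43): FL=S FR=W RL=W RR=W
after cmd 3 (t=65): FL=S FR=W RL=S RR=W
after cmd 4 (t=78): FL=W FR=S RL=W RR=W
after cmd 5 (t=101): FL=W FR=S RL=W RR=S
after cmd 6 (t=120): FL=W FR=W RL=W RR=S


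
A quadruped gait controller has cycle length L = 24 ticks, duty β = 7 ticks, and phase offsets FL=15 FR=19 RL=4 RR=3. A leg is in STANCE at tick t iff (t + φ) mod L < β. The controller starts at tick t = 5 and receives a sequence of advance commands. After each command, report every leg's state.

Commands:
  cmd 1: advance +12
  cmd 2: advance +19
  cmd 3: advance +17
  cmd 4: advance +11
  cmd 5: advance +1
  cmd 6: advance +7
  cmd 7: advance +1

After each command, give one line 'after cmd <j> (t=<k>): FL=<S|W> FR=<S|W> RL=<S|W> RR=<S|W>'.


after cmd 1 (t=17): FL=W FR=W RL=W RR=W
after cmd 2 (t=36): FL=S FR=W RL=W RR=W
after cmd 3 (t=53): FL=W FR=S RL=W RR=W
after cmd 4 (t=64): FL=W FR=W RL=W RR=W
after cmd 5 (t=65): FL=W FR=W RL=W RR=W
after cmd 6 (t=72): FL=W FR=W RL=S RR=S
after cmd 7 (t=73): FL=W FR=W RL=S RR=S

start t=5: FL=W FR=S RL=W RR=W
cmd 1: advance +12 → t=17, phase=(8,12,21,20) → FL=W FR=W RL=W RR=W
cmd 2: advance +19 → t=36, phase=(3,7,16,15) → FL=S FR=W RL=W RR=W
cmd 3: advance +17 → t=53, phase=(20,0,9,8) → FL=W FR=S RL=W RR=W
cmd 4: advance +11 → t=64, phase=(7,11,20,19) → FL=W FR=W RL=W RR=W
cmd 5: advance +1 → t=65, phase=(8,12,21,20) → FL=W FR=W RL=W RR=W
cmd 6: advance +7 → t=72, phase=(15,19,4,3) → FL=W FR=W RL=S RR=S
cmd 7: advance +1 → t=73, phase=(16,20,5,4) → FL=W FR=W RL=S RR=S


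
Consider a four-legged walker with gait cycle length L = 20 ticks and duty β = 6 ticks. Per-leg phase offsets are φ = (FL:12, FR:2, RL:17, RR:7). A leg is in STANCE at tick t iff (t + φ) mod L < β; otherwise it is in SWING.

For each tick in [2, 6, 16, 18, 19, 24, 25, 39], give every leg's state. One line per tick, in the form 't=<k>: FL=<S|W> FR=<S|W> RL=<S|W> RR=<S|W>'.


t=2: phase=(14,4,19,9) vs β=6 → FL=W FR=S RL=W RR=W
t=6: phase=(18,8,3,13) vs β=6 → FL=W FR=W RL=S RR=W
t=16: phase=(8,18,13,3) vs β=6 → FL=W FR=W RL=W RR=S
t=18: phase=(10,0,15,5) vs β=6 → FL=W FR=S RL=W RR=S
t=19: phase=(11,1,16,6) vs β=6 → FL=W FR=S RL=W RR=W
t=24: phase=(16,6,1,11) vs β=6 → FL=W FR=W RL=S RR=W
t=25: phase=(17,7,2,12) vs β=6 → FL=W FR=W RL=S RR=W
t=39: phase=(11,1,16,6) vs β=6 → FL=W FR=S RL=W RR=W

t=2: FL=W FR=S RL=W RR=W
t=6: FL=W FR=W RL=S RR=W
t=16: FL=W FR=W RL=W RR=S
t=18: FL=W FR=S RL=W RR=S
t=19: FL=W FR=S RL=W RR=W
t=24: FL=W FR=W RL=S RR=W
t=25: FL=W FR=W RL=S RR=W
t=39: FL=W FR=S RL=W RR=W


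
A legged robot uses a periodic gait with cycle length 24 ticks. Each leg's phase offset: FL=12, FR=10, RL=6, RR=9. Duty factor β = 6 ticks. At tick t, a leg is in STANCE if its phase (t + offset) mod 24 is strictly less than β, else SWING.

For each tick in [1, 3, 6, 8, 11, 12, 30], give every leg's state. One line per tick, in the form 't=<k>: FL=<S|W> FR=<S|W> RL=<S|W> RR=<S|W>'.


t=1: FL=W FR=W RL=W RR=W
t=3: FL=W FR=W RL=W RR=W
t=6: FL=W FR=W RL=W RR=W
t=8: FL=W FR=W RL=W RR=W
t=11: FL=W FR=W RL=W RR=W
t=12: FL=S FR=W RL=W RR=W
t=30: FL=W FR=W RL=W RR=W

t=1: phase=(13,11,7,10) vs β=6 → FL=W FR=W RL=W RR=W
t=3: phase=(15,13,9,12) vs β=6 → FL=W FR=W RL=W RR=W
t=6: phase=(18,16,12,15) vs β=6 → FL=W FR=W RL=W RR=W
t=8: phase=(20,18,14,17) vs β=6 → FL=W FR=W RL=W RR=W
t=11: phase=(23,21,17,20) vs β=6 → FL=W FR=W RL=W RR=W
t=12: phase=(0,22,18,21) vs β=6 → FL=S FR=W RL=W RR=W
t=30: phase=(18,16,12,15) vs β=6 → FL=W FR=W RL=W RR=W


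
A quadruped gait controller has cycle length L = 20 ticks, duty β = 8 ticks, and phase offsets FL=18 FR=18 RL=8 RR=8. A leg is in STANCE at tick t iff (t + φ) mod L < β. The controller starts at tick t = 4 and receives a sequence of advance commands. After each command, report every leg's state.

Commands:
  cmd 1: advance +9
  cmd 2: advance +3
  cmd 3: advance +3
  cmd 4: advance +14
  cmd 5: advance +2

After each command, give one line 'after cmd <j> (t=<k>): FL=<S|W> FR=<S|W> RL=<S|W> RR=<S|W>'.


start t=4: FL=S FR=S RL=W RR=W
cmd 1: advance +9 → t=13, phase=(11,11,1,1) → FL=W FR=W RL=S RR=S
cmd 2: advance +3 → t=16, phase=(14,14,4,4) → FL=W FR=W RL=S RR=S
cmd 3: advance +3 → t=19, phase=(17,17,7,7) → FL=W FR=W RL=S RR=S
cmd 4: advance +14 → t=33, phase=(11,11,1,1) → FL=W FR=W RL=S RR=S
cmd 5: advance +2 → t=35, phase=(13,13,3,3) → FL=W FR=W RL=S RR=S

after cmd 1 (t=13): FL=W FR=W RL=S RR=S
after cmd 2 (t=16): FL=W FR=W RL=S RR=S
after cmd 3 (t=19): FL=W FR=W RL=S RR=S
after cmd 4 (t=33): FL=W FR=W RL=S RR=S
after cmd 5 (t=35): FL=W FR=W RL=S RR=S


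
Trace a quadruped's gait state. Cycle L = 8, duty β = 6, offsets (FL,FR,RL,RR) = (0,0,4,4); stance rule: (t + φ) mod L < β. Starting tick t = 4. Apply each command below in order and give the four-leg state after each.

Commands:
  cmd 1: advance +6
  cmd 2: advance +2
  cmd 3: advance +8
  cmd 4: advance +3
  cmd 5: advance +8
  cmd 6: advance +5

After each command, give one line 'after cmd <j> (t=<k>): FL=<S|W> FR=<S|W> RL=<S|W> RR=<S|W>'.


after cmd 1 (t=10): FL=S FR=S RL=W RR=W
after cmd 2 (t=12): FL=S FR=S RL=S RR=S
after cmd 3 (t=20): FL=S FR=S RL=S RR=S
after cmd 4 (t=23): FL=W FR=W RL=S RR=S
after cmd 5 (t=31): FL=W FR=W RL=S RR=S
after cmd 6 (t=36): FL=S FR=S RL=S RR=S

start t=4: FL=S FR=S RL=S RR=S
cmd 1: advance +6 → t=10, phase=(2,2,6,6) → FL=S FR=S RL=W RR=W
cmd 2: advance +2 → t=12, phase=(4,4,0,0) → FL=S FR=S RL=S RR=S
cmd 3: advance +8 → t=20, phase=(4,4,0,0) → FL=S FR=S RL=S RR=S
cmd 4: advance +3 → t=23, phase=(7,7,3,3) → FL=W FR=W RL=S RR=S
cmd 5: advance +8 → t=31, phase=(7,7,3,3) → FL=W FR=W RL=S RR=S
cmd 6: advance +5 → t=36, phase=(4,4,0,0) → FL=S FR=S RL=S RR=S


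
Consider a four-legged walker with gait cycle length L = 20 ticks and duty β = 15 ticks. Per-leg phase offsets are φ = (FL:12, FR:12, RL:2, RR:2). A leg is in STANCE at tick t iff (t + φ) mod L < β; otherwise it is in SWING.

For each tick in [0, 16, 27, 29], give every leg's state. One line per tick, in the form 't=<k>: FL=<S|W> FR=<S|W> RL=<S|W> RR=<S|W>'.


t=0: FL=S FR=S RL=S RR=S
t=16: FL=S FR=S RL=W RR=W
t=27: FL=W FR=W RL=S RR=S
t=29: FL=S FR=S RL=S RR=S

t=0: phase=(12,12,2,2) vs β=15 → FL=S FR=S RL=S RR=S
t=16: phase=(8,8,18,18) vs β=15 → FL=S FR=S RL=W RR=W
t=27: phase=(19,19,9,9) vs β=15 → FL=W FR=W RL=S RR=S
t=29: phase=(1,1,11,11) vs β=15 → FL=S FR=S RL=S RR=S


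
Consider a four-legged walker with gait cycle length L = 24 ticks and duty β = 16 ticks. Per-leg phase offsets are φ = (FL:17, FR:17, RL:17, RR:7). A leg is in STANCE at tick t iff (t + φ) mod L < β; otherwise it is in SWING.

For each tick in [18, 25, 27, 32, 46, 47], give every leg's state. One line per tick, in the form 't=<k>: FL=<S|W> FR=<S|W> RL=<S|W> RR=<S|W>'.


t=18: phase=(11,11,11,1) vs β=16 → FL=S FR=S RL=S RR=S
t=25: phase=(18,18,18,8) vs β=16 → FL=W FR=W RL=W RR=S
t=27: phase=(20,20,20,10) vs β=16 → FL=W FR=W RL=W RR=S
t=32: phase=(1,1,1,15) vs β=16 → FL=S FR=S RL=S RR=S
t=46: phase=(15,15,15,5) vs β=16 → FL=S FR=S RL=S RR=S
t=47: phase=(16,16,16,6) vs β=16 → FL=W FR=W RL=W RR=S

t=18: FL=S FR=S RL=S RR=S
t=25: FL=W FR=W RL=W RR=S
t=27: FL=W FR=W RL=W RR=S
t=32: FL=S FR=S RL=S RR=S
t=46: FL=S FR=S RL=S RR=S
t=47: FL=W FR=W RL=W RR=S


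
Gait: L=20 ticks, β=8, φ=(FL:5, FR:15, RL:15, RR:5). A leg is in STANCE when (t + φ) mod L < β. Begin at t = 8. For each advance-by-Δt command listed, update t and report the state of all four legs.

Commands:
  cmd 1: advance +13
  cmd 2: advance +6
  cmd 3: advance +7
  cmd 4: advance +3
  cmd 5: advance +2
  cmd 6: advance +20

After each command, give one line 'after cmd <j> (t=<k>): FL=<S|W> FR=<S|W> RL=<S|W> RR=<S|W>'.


after cmd 1 (t=21): FL=S FR=W RL=W RR=S
after cmd 2 (t=27): FL=W FR=S RL=S RR=W
after cmd 3 (t=34): FL=W FR=W RL=W RR=W
after cmd 4 (t=37): FL=S FR=W RL=W RR=S
after cmd 5 (t=39): FL=S FR=W RL=W RR=S
after cmd 6 (t=59): FL=S FR=W RL=W RR=S

start t=8: FL=W FR=S RL=S RR=W
cmd 1: advance +13 → t=21, phase=(6,16,16,6) → FL=S FR=W RL=W RR=S
cmd 2: advance +6 → t=27, phase=(12,2,2,12) → FL=W FR=S RL=S RR=W
cmd 3: advance +7 → t=34, phase=(19,9,9,19) → FL=W FR=W RL=W RR=W
cmd 4: advance +3 → t=37, phase=(2,12,12,2) → FL=S FR=W RL=W RR=S
cmd 5: advance +2 → t=39, phase=(4,14,14,4) → FL=S FR=W RL=W RR=S
cmd 6: advance +20 → t=59, phase=(4,14,14,4) → FL=S FR=W RL=W RR=S


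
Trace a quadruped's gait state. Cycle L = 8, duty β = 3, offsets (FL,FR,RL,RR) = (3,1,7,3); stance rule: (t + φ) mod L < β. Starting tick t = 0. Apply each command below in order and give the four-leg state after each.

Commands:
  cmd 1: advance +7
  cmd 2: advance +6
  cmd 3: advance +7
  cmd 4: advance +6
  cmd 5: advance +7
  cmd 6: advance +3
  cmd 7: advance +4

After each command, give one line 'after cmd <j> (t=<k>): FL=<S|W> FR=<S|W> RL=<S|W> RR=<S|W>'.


after cmd 1 (t=7): FL=S FR=S RL=W RR=S
after cmd 2 (t=13): FL=S FR=W RL=W RR=S
after cmd 3 (t=20): FL=W FR=W RL=W RR=W
after cmd 4 (t=26): FL=W FR=W RL=S RR=W
after cmd 5 (t=33): FL=W FR=S RL=S RR=W
after cmd 6 (t=36): FL=W FR=W RL=W RR=W
after cmd 7 (t=40): FL=W FR=S RL=W RR=W

start t=0: FL=W FR=S RL=W RR=W
cmd 1: advance +7 → t=7, phase=(2,0,6,2) → FL=S FR=S RL=W RR=S
cmd 2: advance +6 → t=13, phase=(0,6,4,0) → FL=S FR=W RL=W RR=S
cmd 3: advance +7 → t=20, phase=(7,5,3,7) → FL=W FR=W RL=W RR=W
cmd 4: advance +6 → t=26, phase=(5,3,1,5) → FL=W FR=W RL=S RR=W
cmd 5: advance +7 → t=33, phase=(4,2,0,4) → FL=W FR=S RL=S RR=W
cmd 6: advance +3 → t=36, phase=(7,5,3,7) → FL=W FR=W RL=W RR=W
cmd 7: advance +4 → t=40, phase=(3,1,7,3) → FL=W FR=S RL=W RR=W


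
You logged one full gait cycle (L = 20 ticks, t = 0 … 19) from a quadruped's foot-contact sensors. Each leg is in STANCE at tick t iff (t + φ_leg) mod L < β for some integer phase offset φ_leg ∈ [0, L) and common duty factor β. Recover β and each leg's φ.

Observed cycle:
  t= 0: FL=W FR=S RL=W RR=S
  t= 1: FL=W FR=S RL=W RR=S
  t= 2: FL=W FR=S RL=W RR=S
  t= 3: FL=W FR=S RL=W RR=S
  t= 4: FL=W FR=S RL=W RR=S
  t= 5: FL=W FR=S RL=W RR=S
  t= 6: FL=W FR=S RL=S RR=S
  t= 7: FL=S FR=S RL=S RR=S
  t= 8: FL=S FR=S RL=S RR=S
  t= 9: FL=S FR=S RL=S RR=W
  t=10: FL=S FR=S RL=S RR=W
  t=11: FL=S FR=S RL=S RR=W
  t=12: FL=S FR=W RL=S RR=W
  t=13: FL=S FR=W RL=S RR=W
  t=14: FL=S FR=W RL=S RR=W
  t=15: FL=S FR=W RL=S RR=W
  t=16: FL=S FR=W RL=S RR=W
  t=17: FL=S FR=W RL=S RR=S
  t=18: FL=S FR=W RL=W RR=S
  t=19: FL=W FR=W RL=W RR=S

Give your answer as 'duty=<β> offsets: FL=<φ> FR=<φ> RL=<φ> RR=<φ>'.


duty β = stance ticks per leg = 12
FL: stance ticks = 12; W→S at t=7 → φ=13
FR: stance ticks = 12; W→S at t=0 → φ=0
RL: stance ticks = 12; W→S at t=6 → φ=14
RR: stance ticks = 12; W→S at t=17 → φ=3

duty=12 offsets: FL=13 FR=0 RL=14 RR=3


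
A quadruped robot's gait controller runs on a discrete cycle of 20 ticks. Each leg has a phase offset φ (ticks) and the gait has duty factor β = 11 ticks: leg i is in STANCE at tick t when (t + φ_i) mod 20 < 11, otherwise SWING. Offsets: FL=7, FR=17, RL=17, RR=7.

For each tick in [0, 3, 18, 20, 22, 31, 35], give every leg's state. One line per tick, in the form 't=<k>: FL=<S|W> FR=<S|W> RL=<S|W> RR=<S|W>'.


t=0: FL=S FR=W RL=W RR=S
t=3: FL=S FR=S RL=S RR=S
t=18: FL=S FR=W RL=W RR=S
t=20: FL=S FR=W RL=W RR=S
t=22: FL=S FR=W RL=W RR=S
t=31: FL=W FR=S RL=S RR=W
t=35: FL=S FR=W RL=W RR=S

t=0: phase=(7,17,17,7) vs β=11 → FL=S FR=W RL=W RR=S
t=3: phase=(10,0,0,10) vs β=11 → FL=S FR=S RL=S RR=S
t=18: phase=(5,15,15,5) vs β=11 → FL=S FR=W RL=W RR=S
t=20: phase=(7,17,17,7) vs β=11 → FL=S FR=W RL=W RR=S
t=22: phase=(9,19,19,9) vs β=11 → FL=S FR=W RL=W RR=S
t=31: phase=(18,8,8,18) vs β=11 → FL=W FR=S RL=S RR=W
t=35: phase=(2,12,12,2) vs β=11 → FL=S FR=W RL=W RR=S


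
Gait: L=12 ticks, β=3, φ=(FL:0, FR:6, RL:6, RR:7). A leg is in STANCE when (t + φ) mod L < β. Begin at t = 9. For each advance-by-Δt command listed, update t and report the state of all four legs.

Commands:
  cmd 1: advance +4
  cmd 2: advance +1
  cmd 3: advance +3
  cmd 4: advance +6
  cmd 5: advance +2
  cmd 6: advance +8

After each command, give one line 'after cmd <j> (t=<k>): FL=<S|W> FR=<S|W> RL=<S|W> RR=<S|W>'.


start t=9: FL=W FR=W RL=W RR=W
cmd 1: advance +4 → t=13, phase=(1,7,7,8) → FL=S FR=W RL=W RR=W
cmd 2: advance +1 → t=14, phase=(2,8,8,9) → FL=S FR=W RL=W RR=W
cmd 3: advance +3 → t=17, phase=(5,11,11,0) → FL=W FR=W RL=W RR=S
cmd 4: advance +6 → t=23, phase=(11,5,5,6) → FL=W FR=W RL=W RR=W
cmd 5: advance +2 → t=25, phase=(1,7,7,8) → FL=S FR=W RL=W RR=W
cmd 6: advance +8 → t=33, phase=(9,3,3,4) → FL=W FR=W RL=W RR=W

after cmd 1 (t=13): FL=S FR=W RL=W RR=W
after cmd 2 (t=14): FL=S FR=W RL=W RR=W
after cmd 3 (t=17): FL=W FR=W RL=W RR=S
after cmd 4 (t=23): FL=W FR=W RL=W RR=W
after cmd 5 (t=25): FL=S FR=W RL=W RR=W
after cmd 6 (t=33): FL=W FR=W RL=W RR=W
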